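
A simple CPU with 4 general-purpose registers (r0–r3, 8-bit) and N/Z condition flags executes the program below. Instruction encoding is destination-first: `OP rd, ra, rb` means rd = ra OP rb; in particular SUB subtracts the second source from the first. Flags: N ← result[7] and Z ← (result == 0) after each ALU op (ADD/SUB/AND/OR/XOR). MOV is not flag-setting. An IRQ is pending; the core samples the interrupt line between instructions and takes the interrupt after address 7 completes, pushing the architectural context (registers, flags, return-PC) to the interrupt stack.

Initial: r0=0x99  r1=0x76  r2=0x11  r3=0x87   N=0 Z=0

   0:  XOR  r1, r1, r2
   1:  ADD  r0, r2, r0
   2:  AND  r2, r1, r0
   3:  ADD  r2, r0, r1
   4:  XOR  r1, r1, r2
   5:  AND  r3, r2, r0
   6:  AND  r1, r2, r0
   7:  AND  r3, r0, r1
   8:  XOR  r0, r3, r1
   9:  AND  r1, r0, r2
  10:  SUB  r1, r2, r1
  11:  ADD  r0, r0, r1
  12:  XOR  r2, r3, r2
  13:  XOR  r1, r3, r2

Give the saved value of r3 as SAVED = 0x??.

after  0: r0=0x99 r1=0x67 r2=0x11 r3=0x87  N=0 Z=0
after  1: r0=0xaa r1=0x67 r2=0x11 r3=0x87  N=1 Z=0
after  2: r0=0xaa r1=0x67 r2=0x22 r3=0x87  N=0 Z=0
after  3: r0=0xaa r1=0x67 r2=0x11 r3=0x87  N=0 Z=0
after  4: r0=0xaa r1=0x76 r2=0x11 r3=0x87  N=0 Z=0
after  5: r0=0xaa r1=0x76 r2=0x11 r3=0x00  N=0 Z=1
after  6: r0=0xaa r1=0x00 r2=0x11 r3=0x00  N=0 Z=1
after  7: r0=0xaa r1=0x00 r2=0x11 r3=0x00  N=0 Z=1
-- IRQ taken; context saved, return-PC = 8 --

SAVED = 0x00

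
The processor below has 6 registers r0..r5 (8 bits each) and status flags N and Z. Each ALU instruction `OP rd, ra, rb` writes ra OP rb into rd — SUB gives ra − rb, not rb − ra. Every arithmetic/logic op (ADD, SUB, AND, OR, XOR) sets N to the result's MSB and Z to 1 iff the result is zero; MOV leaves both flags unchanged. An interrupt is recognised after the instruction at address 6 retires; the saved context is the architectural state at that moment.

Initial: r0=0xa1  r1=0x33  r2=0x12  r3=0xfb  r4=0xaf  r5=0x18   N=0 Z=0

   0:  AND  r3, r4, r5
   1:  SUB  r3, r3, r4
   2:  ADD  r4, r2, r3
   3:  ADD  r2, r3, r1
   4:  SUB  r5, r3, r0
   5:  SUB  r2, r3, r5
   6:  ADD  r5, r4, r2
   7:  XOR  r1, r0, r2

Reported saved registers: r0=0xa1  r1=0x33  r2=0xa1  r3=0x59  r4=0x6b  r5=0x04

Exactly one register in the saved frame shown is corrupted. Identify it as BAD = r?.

BAD = r5

after  0: r0=0xa1 r1=0x33 r2=0x12 r3=0x08 r4=0xaf r5=0x18  N=0 Z=0
after  1: r0=0xa1 r1=0x33 r2=0x12 r3=0x59 r4=0xaf r5=0x18  N=0 Z=0
after  2: r0=0xa1 r1=0x33 r2=0x12 r3=0x59 r4=0x6b r5=0x18  N=0 Z=0
after  3: r0=0xa1 r1=0x33 r2=0x8c r3=0x59 r4=0x6b r5=0x18  N=1 Z=0
after  4: r0=0xa1 r1=0x33 r2=0x8c r3=0x59 r4=0x6b r5=0xb8  N=1 Z=0
after  5: r0=0xa1 r1=0x33 r2=0xa1 r3=0x59 r4=0x6b r5=0xb8  N=1 Z=0
after  6: r0=0xa1 r1=0x33 r2=0xa1 r3=0x59 r4=0x6b r5=0x0c  N=0 Z=0
-- IRQ taken; context saved, return-PC = 7 --
mismatch: r5: reported 0x04 vs actual 0x0c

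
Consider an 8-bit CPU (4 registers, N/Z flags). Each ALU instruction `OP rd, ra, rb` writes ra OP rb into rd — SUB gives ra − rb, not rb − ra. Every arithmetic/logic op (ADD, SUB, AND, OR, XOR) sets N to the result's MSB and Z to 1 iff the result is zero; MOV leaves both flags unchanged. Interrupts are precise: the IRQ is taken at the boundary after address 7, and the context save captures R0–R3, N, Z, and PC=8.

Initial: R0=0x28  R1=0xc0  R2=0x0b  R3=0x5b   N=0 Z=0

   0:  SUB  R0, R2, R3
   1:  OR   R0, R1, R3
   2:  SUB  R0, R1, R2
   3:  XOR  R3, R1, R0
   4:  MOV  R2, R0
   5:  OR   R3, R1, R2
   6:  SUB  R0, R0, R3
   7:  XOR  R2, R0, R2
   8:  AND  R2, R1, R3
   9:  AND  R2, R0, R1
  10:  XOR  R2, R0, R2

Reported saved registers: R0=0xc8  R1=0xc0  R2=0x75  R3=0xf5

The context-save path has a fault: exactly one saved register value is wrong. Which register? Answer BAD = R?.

BAD = R0

after  0: R0=0xb0 R1=0xc0 R2=0x0b R3=0x5b  N=1 Z=0
after  1: R0=0xdb R1=0xc0 R2=0x0b R3=0x5b  N=1 Z=0
after  2: R0=0xb5 R1=0xc0 R2=0x0b R3=0x5b  N=1 Z=0
after  3: R0=0xb5 R1=0xc0 R2=0x0b R3=0x75  N=0 Z=0
after  4: R0=0xb5 R1=0xc0 R2=0xb5 R3=0x75  N=0 Z=0
after  5: R0=0xb5 R1=0xc0 R2=0xb5 R3=0xf5  N=1 Z=0
after  6: R0=0xc0 R1=0xc0 R2=0xb5 R3=0xf5  N=1 Z=0
after  7: R0=0xc0 R1=0xc0 R2=0x75 R3=0xf5  N=0 Z=0
-- IRQ taken; context saved, return-PC = 8 --
mismatch: R0: reported 0xc8 vs actual 0xc0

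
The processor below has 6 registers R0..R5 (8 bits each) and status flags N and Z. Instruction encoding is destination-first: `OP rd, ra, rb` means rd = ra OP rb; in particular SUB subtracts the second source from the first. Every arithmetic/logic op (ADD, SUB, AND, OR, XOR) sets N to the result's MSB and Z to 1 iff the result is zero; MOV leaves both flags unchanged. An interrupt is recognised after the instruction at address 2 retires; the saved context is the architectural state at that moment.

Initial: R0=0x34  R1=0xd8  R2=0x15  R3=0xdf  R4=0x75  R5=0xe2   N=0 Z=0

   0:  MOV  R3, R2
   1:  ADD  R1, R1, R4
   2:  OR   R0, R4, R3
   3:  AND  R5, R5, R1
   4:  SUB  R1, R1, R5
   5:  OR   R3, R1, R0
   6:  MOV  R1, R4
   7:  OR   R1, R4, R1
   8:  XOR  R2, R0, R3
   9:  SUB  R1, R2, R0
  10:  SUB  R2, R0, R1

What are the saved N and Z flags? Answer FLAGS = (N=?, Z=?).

FLAGS = (N=0, Z=0)

after  0: R0=0x34 R1=0xd8 R2=0x15 R3=0x15 R4=0x75 R5=0xe2  N=0 Z=0
after  1: R0=0x34 R1=0x4d R2=0x15 R3=0x15 R4=0x75 R5=0xe2  N=0 Z=0
after  2: R0=0x75 R1=0x4d R2=0x15 R3=0x15 R4=0x75 R5=0xe2  N=0 Z=0
-- IRQ taken; context saved, return-PC = 3 --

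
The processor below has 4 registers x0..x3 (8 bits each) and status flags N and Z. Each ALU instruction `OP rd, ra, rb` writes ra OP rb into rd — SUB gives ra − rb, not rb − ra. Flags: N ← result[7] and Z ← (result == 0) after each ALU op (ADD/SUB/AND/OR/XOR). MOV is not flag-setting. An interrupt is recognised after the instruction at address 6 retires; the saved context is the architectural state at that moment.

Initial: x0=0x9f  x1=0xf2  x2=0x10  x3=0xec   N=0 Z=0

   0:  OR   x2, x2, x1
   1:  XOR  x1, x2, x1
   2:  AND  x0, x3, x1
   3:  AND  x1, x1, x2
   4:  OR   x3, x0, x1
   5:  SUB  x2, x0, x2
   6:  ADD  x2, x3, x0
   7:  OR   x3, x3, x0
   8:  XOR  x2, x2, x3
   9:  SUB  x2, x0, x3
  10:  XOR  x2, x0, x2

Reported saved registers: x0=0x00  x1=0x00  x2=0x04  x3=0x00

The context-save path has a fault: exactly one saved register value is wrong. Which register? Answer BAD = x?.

after  0: x0=0x9f x1=0xf2 x2=0xf2 x3=0xec  N=1 Z=0
after  1: x0=0x9f x1=0x00 x2=0xf2 x3=0xec  N=0 Z=1
after  2: x0=0x00 x1=0x00 x2=0xf2 x3=0xec  N=0 Z=1
after  3: x0=0x00 x1=0x00 x2=0xf2 x3=0xec  N=0 Z=1
after  4: x0=0x00 x1=0x00 x2=0xf2 x3=0x00  N=0 Z=1
after  5: x0=0x00 x1=0x00 x2=0x0e x3=0x00  N=0 Z=0
after  6: x0=0x00 x1=0x00 x2=0x00 x3=0x00  N=0 Z=1
-- IRQ taken; context saved, return-PC = 7 --
mismatch: x2: reported 0x04 vs actual 0x00

BAD = x2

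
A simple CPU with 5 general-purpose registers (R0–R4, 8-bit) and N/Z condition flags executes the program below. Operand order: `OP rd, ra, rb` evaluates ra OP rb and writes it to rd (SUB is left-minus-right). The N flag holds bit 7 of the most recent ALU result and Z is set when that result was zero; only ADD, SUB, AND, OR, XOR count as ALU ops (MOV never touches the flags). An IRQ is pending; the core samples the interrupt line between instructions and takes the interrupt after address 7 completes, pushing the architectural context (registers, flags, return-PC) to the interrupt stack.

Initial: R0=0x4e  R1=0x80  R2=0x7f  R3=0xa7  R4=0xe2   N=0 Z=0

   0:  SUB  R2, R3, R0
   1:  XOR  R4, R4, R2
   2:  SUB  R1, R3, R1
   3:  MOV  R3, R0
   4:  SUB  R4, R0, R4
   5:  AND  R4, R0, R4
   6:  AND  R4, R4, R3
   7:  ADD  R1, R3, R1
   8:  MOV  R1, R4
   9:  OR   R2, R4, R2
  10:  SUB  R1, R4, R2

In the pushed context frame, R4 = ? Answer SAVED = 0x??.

after  0: R0=0x4e R1=0x80 R2=0x59 R3=0xa7 R4=0xe2  N=0 Z=0
after  1: R0=0x4e R1=0x80 R2=0x59 R3=0xa7 R4=0xbb  N=1 Z=0
after  2: R0=0x4e R1=0x27 R2=0x59 R3=0xa7 R4=0xbb  N=0 Z=0
after  3: R0=0x4e R1=0x27 R2=0x59 R3=0x4e R4=0xbb  N=0 Z=0
after  4: R0=0x4e R1=0x27 R2=0x59 R3=0x4e R4=0x93  N=1 Z=0
after  5: R0=0x4e R1=0x27 R2=0x59 R3=0x4e R4=0x02  N=0 Z=0
after  6: R0=0x4e R1=0x27 R2=0x59 R3=0x4e R4=0x02  N=0 Z=0
after  7: R0=0x4e R1=0x75 R2=0x59 R3=0x4e R4=0x02  N=0 Z=0
-- IRQ taken; context saved, return-PC = 8 --

SAVED = 0x02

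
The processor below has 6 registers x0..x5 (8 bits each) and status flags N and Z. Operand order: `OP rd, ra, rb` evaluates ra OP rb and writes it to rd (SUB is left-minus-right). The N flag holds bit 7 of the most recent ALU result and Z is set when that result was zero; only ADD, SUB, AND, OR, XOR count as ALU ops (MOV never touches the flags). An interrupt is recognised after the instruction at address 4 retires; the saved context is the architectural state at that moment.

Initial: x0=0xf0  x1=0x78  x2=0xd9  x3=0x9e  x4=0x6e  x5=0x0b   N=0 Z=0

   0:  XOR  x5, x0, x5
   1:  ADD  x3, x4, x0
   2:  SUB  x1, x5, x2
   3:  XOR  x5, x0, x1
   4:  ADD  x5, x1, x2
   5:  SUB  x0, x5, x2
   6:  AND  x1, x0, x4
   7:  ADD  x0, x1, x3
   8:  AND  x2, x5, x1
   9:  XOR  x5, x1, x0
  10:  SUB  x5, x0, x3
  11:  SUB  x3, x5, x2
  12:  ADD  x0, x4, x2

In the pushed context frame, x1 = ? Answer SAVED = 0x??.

SAVED = 0x22

after  0: x0=0xf0 x1=0x78 x2=0xd9 x3=0x9e x4=0x6e x5=0xfb  N=1 Z=0
after  1: x0=0xf0 x1=0x78 x2=0xd9 x3=0x5e x4=0x6e x5=0xfb  N=0 Z=0
after  2: x0=0xf0 x1=0x22 x2=0xd9 x3=0x5e x4=0x6e x5=0xfb  N=0 Z=0
after  3: x0=0xf0 x1=0x22 x2=0xd9 x3=0x5e x4=0x6e x5=0xd2  N=1 Z=0
after  4: x0=0xf0 x1=0x22 x2=0xd9 x3=0x5e x4=0x6e x5=0xfb  N=1 Z=0
-- IRQ taken; context saved, return-PC = 5 --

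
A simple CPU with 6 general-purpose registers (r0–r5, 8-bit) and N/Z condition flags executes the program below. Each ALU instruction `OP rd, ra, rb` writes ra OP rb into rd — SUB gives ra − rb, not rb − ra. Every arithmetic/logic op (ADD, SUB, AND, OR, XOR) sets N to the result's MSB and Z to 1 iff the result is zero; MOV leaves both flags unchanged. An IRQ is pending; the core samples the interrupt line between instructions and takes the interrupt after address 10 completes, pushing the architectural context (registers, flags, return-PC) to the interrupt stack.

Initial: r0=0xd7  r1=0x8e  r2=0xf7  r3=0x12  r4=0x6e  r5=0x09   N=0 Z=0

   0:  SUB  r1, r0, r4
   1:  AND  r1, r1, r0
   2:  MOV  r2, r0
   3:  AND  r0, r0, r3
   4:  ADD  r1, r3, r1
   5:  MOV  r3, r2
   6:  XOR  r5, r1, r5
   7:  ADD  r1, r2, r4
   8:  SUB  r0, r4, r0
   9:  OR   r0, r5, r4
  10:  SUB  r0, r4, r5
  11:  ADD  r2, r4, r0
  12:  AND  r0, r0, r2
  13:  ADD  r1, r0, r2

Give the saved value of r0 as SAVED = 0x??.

SAVED = 0x14

after  0: r0=0xd7 r1=0x69 r2=0xf7 r3=0x12 r4=0x6e r5=0x09  N=0 Z=0
after  1: r0=0xd7 r1=0x41 r2=0xf7 r3=0x12 r4=0x6e r5=0x09  N=0 Z=0
after  2: r0=0xd7 r1=0x41 r2=0xd7 r3=0x12 r4=0x6e r5=0x09  N=0 Z=0
after  3: r0=0x12 r1=0x41 r2=0xd7 r3=0x12 r4=0x6e r5=0x09  N=0 Z=0
after  4: r0=0x12 r1=0x53 r2=0xd7 r3=0x12 r4=0x6e r5=0x09  N=0 Z=0
after  5: r0=0x12 r1=0x53 r2=0xd7 r3=0xd7 r4=0x6e r5=0x09  N=0 Z=0
after  6: r0=0x12 r1=0x53 r2=0xd7 r3=0xd7 r4=0x6e r5=0x5a  N=0 Z=0
after  7: r0=0x12 r1=0x45 r2=0xd7 r3=0xd7 r4=0x6e r5=0x5a  N=0 Z=0
after  8: r0=0x5c r1=0x45 r2=0xd7 r3=0xd7 r4=0x6e r5=0x5a  N=0 Z=0
after  9: r0=0x7e r1=0x45 r2=0xd7 r3=0xd7 r4=0x6e r5=0x5a  N=0 Z=0
after 10: r0=0x14 r1=0x45 r2=0xd7 r3=0xd7 r4=0x6e r5=0x5a  N=0 Z=0
-- IRQ taken; context saved, return-PC = 11 --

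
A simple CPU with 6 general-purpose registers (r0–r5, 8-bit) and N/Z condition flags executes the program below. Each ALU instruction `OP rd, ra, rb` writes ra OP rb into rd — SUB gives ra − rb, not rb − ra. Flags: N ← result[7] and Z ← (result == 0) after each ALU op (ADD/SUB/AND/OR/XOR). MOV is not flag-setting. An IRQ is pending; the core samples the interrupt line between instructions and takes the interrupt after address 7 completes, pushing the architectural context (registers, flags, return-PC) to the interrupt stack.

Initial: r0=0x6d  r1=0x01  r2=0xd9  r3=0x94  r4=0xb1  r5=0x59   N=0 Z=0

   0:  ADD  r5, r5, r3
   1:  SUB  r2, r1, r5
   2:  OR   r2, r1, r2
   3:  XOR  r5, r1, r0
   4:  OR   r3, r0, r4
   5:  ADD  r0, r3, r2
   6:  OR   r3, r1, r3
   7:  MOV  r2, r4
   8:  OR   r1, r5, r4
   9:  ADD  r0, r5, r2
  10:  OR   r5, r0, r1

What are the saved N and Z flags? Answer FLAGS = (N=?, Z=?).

after  0: r0=0x6d r1=0x01 r2=0xd9 r3=0x94 r4=0xb1 r5=0xed  N=1 Z=0
after  1: r0=0x6d r1=0x01 r2=0x14 r3=0x94 r4=0xb1 r5=0xed  N=0 Z=0
after  2: r0=0x6d r1=0x01 r2=0x15 r3=0x94 r4=0xb1 r5=0xed  N=0 Z=0
after  3: r0=0x6d r1=0x01 r2=0x15 r3=0x94 r4=0xb1 r5=0x6c  N=0 Z=0
after  4: r0=0x6d r1=0x01 r2=0x15 r3=0xfd r4=0xb1 r5=0x6c  N=1 Z=0
after  5: r0=0x12 r1=0x01 r2=0x15 r3=0xfd r4=0xb1 r5=0x6c  N=0 Z=0
after  6: r0=0x12 r1=0x01 r2=0x15 r3=0xfd r4=0xb1 r5=0x6c  N=1 Z=0
after  7: r0=0x12 r1=0x01 r2=0xb1 r3=0xfd r4=0xb1 r5=0x6c  N=1 Z=0
-- IRQ taken; context saved, return-PC = 8 --

FLAGS = (N=1, Z=0)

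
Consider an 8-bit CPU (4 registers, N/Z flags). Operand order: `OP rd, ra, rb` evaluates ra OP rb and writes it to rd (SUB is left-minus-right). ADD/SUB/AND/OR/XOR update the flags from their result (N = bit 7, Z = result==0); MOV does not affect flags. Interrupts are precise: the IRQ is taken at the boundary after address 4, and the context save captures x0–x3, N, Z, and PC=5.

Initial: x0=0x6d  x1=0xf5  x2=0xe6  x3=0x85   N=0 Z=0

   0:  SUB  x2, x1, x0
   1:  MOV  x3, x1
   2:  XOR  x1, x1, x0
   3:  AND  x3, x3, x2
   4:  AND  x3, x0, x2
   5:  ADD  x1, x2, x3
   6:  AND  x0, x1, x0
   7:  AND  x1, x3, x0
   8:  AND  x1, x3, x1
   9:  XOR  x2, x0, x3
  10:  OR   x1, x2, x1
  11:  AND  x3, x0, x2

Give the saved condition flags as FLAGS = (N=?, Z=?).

FLAGS = (N=0, Z=0)

after  0: x0=0x6d x1=0xf5 x2=0x88 x3=0x85  N=1 Z=0
after  1: x0=0x6d x1=0xf5 x2=0x88 x3=0xf5  N=1 Z=0
after  2: x0=0x6d x1=0x98 x2=0x88 x3=0xf5  N=1 Z=0
after  3: x0=0x6d x1=0x98 x2=0x88 x3=0x80  N=1 Z=0
after  4: x0=0x6d x1=0x98 x2=0x88 x3=0x08  N=0 Z=0
-- IRQ taken; context saved, return-PC = 5 --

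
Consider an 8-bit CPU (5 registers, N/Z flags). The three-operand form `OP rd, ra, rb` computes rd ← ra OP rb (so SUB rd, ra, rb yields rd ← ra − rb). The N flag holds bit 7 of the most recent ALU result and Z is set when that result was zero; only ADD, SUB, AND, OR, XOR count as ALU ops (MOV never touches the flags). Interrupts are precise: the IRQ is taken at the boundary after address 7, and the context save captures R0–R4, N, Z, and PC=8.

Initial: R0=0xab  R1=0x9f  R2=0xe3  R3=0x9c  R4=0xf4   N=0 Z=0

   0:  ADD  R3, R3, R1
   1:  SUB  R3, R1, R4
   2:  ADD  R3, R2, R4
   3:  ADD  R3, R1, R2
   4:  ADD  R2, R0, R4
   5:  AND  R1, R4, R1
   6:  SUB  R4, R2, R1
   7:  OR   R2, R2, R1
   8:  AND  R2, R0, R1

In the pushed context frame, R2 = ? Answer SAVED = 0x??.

after  0: R0=0xab R1=0x9f R2=0xe3 R3=0x3b R4=0xf4  N=0 Z=0
after  1: R0=0xab R1=0x9f R2=0xe3 R3=0xab R4=0xf4  N=1 Z=0
after  2: R0=0xab R1=0x9f R2=0xe3 R3=0xd7 R4=0xf4  N=1 Z=0
after  3: R0=0xab R1=0x9f R2=0xe3 R3=0x82 R4=0xf4  N=1 Z=0
after  4: R0=0xab R1=0x9f R2=0x9f R3=0x82 R4=0xf4  N=1 Z=0
after  5: R0=0xab R1=0x94 R2=0x9f R3=0x82 R4=0xf4  N=1 Z=0
after  6: R0=0xab R1=0x94 R2=0x9f R3=0x82 R4=0x0b  N=0 Z=0
after  7: R0=0xab R1=0x94 R2=0x9f R3=0x82 R4=0x0b  N=1 Z=0
-- IRQ taken; context saved, return-PC = 8 --

SAVED = 0x9f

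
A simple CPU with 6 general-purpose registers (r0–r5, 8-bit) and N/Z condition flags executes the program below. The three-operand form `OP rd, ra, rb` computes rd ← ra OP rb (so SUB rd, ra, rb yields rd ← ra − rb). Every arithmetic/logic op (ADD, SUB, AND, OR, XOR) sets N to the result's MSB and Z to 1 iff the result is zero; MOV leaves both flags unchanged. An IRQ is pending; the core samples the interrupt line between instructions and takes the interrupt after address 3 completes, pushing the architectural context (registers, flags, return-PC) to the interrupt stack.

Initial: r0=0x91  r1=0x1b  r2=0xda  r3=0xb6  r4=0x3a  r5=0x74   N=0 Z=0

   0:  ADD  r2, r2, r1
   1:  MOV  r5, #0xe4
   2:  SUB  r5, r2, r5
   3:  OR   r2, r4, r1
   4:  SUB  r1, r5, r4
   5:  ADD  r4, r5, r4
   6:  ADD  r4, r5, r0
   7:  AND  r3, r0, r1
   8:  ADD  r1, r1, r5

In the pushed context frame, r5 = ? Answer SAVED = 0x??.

after  0: r0=0x91 r1=0x1b r2=0xf5 r3=0xb6 r4=0x3a r5=0x74  N=1 Z=0
after  1: r0=0x91 r1=0x1b r2=0xf5 r3=0xb6 r4=0x3a r5=0xe4  N=1 Z=0
after  2: r0=0x91 r1=0x1b r2=0xf5 r3=0xb6 r4=0x3a r5=0x11  N=0 Z=0
after  3: r0=0x91 r1=0x1b r2=0x3b r3=0xb6 r4=0x3a r5=0x11  N=0 Z=0
-- IRQ taken; context saved, return-PC = 4 --

SAVED = 0x11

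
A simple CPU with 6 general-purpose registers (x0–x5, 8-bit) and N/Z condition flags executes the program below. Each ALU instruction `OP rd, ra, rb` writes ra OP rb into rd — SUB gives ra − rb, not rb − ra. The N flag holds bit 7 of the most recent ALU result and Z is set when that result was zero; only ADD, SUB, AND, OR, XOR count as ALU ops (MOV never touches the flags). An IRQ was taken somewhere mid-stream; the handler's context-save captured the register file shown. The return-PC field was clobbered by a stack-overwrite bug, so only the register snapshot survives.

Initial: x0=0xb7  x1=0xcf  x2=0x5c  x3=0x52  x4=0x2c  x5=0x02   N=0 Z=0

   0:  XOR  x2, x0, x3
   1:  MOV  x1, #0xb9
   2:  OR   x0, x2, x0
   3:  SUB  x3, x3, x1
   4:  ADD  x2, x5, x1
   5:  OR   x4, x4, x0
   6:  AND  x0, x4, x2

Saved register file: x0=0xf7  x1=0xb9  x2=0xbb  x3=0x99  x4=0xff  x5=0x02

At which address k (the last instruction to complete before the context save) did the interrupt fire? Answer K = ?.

after  0: x0=0xb7 x1=0xcf x2=0xe5 x3=0x52 x4=0x2c x5=0x02  N=1 Z=0
after  1: x0=0xb7 x1=0xb9 x2=0xe5 x3=0x52 x4=0x2c x5=0x02  N=1 Z=0
after  2: x0=0xf7 x1=0xb9 x2=0xe5 x3=0x52 x4=0x2c x5=0x02  N=1 Z=0
after  3: x0=0xf7 x1=0xb9 x2=0xe5 x3=0x99 x4=0x2c x5=0x02  N=1 Z=0
after  4: x0=0xf7 x1=0xb9 x2=0xbb x3=0x99 x4=0x2c x5=0x02  N=1 Z=0
after  5: x0=0xf7 x1=0xb9 x2=0xbb x3=0x99 x4=0xff x5=0x02  N=1 Z=0
-- IRQ taken; context saved, return-PC = 6 --

K = 5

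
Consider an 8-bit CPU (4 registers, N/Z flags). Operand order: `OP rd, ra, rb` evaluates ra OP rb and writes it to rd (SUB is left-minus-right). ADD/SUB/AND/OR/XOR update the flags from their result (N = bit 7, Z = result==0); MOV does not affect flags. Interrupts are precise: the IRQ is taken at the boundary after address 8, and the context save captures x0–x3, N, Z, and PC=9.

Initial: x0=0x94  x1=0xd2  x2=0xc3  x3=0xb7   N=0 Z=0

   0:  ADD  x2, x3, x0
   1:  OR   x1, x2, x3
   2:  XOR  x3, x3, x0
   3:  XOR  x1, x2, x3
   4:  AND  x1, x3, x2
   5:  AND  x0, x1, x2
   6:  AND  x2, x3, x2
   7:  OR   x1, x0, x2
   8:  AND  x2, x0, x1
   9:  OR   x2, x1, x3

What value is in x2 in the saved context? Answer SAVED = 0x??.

SAVED = 0x03

after  0: x0=0x94 x1=0xd2 x2=0x4b x3=0xb7  N=0 Z=0
after  1: x0=0x94 x1=0xff x2=0x4b x3=0xb7  N=1 Z=0
after  2: x0=0x94 x1=0xff x2=0x4b x3=0x23  N=0 Z=0
after  3: x0=0x94 x1=0x68 x2=0x4b x3=0x23  N=0 Z=0
after  4: x0=0x94 x1=0x03 x2=0x4b x3=0x23  N=0 Z=0
after  5: x0=0x03 x1=0x03 x2=0x4b x3=0x23  N=0 Z=0
after  6: x0=0x03 x1=0x03 x2=0x03 x3=0x23  N=0 Z=0
after  7: x0=0x03 x1=0x03 x2=0x03 x3=0x23  N=0 Z=0
after  8: x0=0x03 x1=0x03 x2=0x03 x3=0x23  N=0 Z=0
-- IRQ taken; context saved, return-PC = 9 --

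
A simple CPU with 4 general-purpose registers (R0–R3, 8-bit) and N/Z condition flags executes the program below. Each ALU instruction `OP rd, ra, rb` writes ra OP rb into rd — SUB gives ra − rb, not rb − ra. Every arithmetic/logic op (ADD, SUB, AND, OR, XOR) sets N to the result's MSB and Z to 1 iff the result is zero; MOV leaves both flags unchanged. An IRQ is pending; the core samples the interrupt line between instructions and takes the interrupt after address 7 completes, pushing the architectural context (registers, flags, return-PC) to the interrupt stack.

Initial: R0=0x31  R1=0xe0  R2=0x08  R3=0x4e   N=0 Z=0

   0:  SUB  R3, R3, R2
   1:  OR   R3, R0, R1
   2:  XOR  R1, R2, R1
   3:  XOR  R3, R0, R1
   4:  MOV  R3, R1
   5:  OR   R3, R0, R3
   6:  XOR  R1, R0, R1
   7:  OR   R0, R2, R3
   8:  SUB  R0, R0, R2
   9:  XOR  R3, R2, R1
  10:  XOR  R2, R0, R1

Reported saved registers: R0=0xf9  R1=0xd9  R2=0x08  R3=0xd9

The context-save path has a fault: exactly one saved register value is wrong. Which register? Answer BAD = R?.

after  0: R0=0x31 R1=0xe0 R2=0x08 R3=0x46  N=0 Z=0
after  1: R0=0x31 R1=0xe0 R2=0x08 R3=0xf1  N=1 Z=0
after  2: R0=0x31 R1=0xe8 R2=0x08 R3=0xf1  N=1 Z=0
after  3: R0=0x31 R1=0xe8 R2=0x08 R3=0xd9  N=1 Z=0
after  4: R0=0x31 R1=0xe8 R2=0x08 R3=0xe8  N=1 Z=0
after  5: R0=0x31 R1=0xe8 R2=0x08 R3=0xf9  N=1 Z=0
after  6: R0=0x31 R1=0xd9 R2=0x08 R3=0xf9  N=1 Z=0
after  7: R0=0xf9 R1=0xd9 R2=0x08 R3=0xf9  N=1 Z=0
-- IRQ taken; context saved, return-PC = 8 --
mismatch: R3: reported 0xd9 vs actual 0xf9

BAD = R3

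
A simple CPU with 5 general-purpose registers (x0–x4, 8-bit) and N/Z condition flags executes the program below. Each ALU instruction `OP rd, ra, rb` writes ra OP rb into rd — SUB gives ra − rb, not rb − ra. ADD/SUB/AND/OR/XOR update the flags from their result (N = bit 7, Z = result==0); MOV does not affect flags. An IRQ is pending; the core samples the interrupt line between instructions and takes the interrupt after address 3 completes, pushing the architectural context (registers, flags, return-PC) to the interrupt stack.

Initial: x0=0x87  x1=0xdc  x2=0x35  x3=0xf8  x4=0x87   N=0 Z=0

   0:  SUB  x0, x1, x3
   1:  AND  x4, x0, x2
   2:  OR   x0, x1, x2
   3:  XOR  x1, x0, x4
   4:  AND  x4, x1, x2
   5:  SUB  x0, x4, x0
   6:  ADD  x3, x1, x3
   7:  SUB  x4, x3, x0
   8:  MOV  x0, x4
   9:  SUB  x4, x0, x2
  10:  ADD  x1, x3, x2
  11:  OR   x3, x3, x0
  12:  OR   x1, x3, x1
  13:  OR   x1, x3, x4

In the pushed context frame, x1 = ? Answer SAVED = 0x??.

SAVED = 0xd9

after  0: x0=0xe4 x1=0xdc x2=0x35 x3=0xf8 x4=0x87  N=1 Z=0
after  1: x0=0xe4 x1=0xdc x2=0x35 x3=0xf8 x4=0x24  N=0 Z=0
after  2: x0=0xfd x1=0xdc x2=0x35 x3=0xf8 x4=0x24  N=1 Z=0
after  3: x0=0xfd x1=0xd9 x2=0x35 x3=0xf8 x4=0x24  N=1 Z=0
-- IRQ taken; context saved, return-PC = 4 --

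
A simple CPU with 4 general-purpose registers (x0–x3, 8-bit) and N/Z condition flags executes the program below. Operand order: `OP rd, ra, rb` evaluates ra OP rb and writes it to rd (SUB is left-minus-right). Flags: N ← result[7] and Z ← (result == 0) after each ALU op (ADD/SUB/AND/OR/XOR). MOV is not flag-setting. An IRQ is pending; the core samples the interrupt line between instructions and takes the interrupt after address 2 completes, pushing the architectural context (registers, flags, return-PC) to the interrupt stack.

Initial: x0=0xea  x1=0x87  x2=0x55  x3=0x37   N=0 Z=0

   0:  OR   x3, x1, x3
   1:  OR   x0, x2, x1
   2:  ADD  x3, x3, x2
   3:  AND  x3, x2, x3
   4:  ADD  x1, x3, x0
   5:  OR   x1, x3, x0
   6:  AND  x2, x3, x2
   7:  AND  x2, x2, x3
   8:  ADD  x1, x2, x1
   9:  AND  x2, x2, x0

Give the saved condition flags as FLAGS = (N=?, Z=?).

FLAGS = (N=0, Z=0)

after  0: x0=0xea x1=0x87 x2=0x55 x3=0xb7  N=1 Z=0
after  1: x0=0xd7 x1=0x87 x2=0x55 x3=0xb7  N=1 Z=0
after  2: x0=0xd7 x1=0x87 x2=0x55 x3=0x0c  N=0 Z=0
-- IRQ taken; context saved, return-PC = 3 --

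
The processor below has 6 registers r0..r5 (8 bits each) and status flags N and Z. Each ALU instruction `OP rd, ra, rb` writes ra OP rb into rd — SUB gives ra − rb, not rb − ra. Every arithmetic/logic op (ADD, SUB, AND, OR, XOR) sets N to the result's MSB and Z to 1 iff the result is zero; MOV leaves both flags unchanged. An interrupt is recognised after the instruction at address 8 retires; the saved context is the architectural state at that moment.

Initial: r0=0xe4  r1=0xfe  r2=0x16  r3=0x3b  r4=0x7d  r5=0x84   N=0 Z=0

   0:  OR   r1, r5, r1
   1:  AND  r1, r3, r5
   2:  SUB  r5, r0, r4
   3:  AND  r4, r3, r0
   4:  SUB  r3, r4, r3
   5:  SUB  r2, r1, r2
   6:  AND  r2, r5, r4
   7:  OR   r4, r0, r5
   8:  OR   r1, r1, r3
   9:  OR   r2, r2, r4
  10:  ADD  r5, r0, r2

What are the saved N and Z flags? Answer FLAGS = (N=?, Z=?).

after  0: r0=0xe4 r1=0xfe r2=0x16 r3=0x3b r4=0x7d r5=0x84  N=1 Z=0
after  1: r0=0xe4 r1=0x00 r2=0x16 r3=0x3b r4=0x7d r5=0x84  N=0 Z=1
after  2: r0=0xe4 r1=0x00 r2=0x16 r3=0x3b r4=0x7d r5=0x67  N=0 Z=0
after  3: r0=0xe4 r1=0x00 r2=0x16 r3=0x3b r4=0x20 r5=0x67  N=0 Z=0
after  4: r0=0xe4 r1=0x00 r2=0x16 r3=0xe5 r4=0x20 r5=0x67  N=1 Z=0
after  5: r0=0xe4 r1=0x00 r2=0xea r3=0xe5 r4=0x20 r5=0x67  N=1 Z=0
after  6: r0=0xe4 r1=0x00 r2=0x20 r3=0xe5 r4=0x20 r5=0x67  N=0 Z=0
after  7: r0=0xe4 r1=0x00 r2=0x20 r3=0xe5 r4=0xe7 r5=0x67  N=1 Z=0
after  8: r0=0xe4 r1=0xe5 r2=0x20 r3=0xe5 r4=0xe7 r5=0x67  N=1 Z=0
-- IRQ taken; context saved, return-PC = 9 --

FLAGS = (N=1, Z=0)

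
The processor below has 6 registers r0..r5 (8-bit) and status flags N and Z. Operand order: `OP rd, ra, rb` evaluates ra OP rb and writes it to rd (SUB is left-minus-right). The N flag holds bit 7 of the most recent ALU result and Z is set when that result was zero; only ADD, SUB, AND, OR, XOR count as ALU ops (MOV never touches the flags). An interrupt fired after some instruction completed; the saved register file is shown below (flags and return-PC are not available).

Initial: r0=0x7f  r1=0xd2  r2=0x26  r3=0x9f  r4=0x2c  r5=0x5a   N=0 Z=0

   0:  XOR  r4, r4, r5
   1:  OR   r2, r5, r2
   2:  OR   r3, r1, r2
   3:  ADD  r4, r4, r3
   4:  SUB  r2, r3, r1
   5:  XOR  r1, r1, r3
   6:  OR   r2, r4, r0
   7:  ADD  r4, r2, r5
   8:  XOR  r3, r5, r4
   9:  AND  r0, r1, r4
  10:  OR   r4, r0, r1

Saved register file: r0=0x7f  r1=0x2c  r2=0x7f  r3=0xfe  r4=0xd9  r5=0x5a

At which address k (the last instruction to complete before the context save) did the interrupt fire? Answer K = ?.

K = 7

after  0: r0=0x7f r1=0xd2 r2=0x26 r3=0x9f r4=0x76 r5=0x5a  N=0 Z=0
after  1: r0=0x7f r1=0xd2 r2=0x7e r3=0x9f r4=0x76 r5=0x5a  N=0 Z=0
after  2: r0=0x7f r1=0xd2 r2=0x7e r3=0xfe r4=0x76 r5=0x5a  N=1 Z=0
after  3: r0=0x7f r1=0xd2 r2=0x7e r3=0xfe r4=0x74 r5=0x5a  N=0 Z=0
after  4: r0=0x7f r1=0xd2 r2=0x2c r3=0xfe r4=0x74 r5=0x5a  N=0 Z=0
after  5: r0=0x7f r1=0x2c r2=0x2c r3=0xfe r4=0x74 r5=0x5a  N=0 Z=0
after  6: r0=0x7f r1=0x2c r2=0x7f r3=0xfe r4=0x74 r5=0x5a  N=0 Z=0
after  7: r0=0x7f r1=0x2c r2=0x7f r3=0xfe r4=0xd9 r5=0x5a  N=1 Z=0
-- IRQ taken; context saved, return-PC = 8 --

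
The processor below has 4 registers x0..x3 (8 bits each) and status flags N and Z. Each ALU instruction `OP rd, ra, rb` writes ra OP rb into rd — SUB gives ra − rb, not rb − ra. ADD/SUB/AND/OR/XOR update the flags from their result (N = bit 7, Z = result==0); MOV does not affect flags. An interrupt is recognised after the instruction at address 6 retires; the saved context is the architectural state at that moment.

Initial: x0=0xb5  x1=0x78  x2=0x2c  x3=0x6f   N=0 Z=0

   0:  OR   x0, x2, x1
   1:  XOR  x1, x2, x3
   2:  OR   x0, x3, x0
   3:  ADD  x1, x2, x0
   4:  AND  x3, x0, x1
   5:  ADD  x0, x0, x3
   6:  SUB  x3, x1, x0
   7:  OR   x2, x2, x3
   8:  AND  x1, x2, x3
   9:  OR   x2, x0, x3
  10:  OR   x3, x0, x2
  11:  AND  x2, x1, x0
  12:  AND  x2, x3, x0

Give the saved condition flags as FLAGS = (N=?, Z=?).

after  0: x0=0x7c x1=0x78 x2=0x2c x3=0x6f  N=0 Z=0
after  1: x0=0x7c x1=0x43 x2=0x2c x3=0x6f  N=0 Z=0
after  2: x0=0x7f x1=0x43 x2=0x2c x3=0x6f  N=0 Z=0
after  3: x0=0x7f x1=0xab x2=0x2c x3=0x6f  N=1 Z=0
after  4: x0=0x7f x1=0xab x2=0x2c x3=0x2b  N=0 Z=0
after  5: x0=0xaa x1=0xab x2=0x2c x3=0x2b  N=1 Z=0
after  6: x0=0xaa x1=0xab x2=0x2c x3=0x01  N=0 Z=0
-- IRQ taken; context saved, return-PC = 7 --

FLAGS = (N=0, Z=0)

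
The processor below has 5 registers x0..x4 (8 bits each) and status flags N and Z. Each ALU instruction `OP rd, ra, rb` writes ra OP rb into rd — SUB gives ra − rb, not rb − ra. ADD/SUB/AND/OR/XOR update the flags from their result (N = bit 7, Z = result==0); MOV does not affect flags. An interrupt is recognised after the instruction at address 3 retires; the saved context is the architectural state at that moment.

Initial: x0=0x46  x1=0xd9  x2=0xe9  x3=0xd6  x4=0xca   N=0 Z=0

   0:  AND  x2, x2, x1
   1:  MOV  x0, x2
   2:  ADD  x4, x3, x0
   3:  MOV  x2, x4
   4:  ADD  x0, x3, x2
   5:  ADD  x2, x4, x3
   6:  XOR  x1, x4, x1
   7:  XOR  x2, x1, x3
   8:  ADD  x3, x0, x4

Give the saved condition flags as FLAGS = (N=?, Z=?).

after  0: x0=0x46 x1=0xd9 x2=0xc9 x3=0xd6 x4=0xca  N=1 Z=0
after  1: x0=0xc9 x1=0xd9 x2=0xc9 x3=0xd6 x4=0xca  N=1 Z=0
after  2: x0=0xc9 x1=0xd9 x2=0xc9 x3=0xd6 x4=0x9f  N=1 Z=0
after  3: x0=0xc9 x1=0xd9 x2=0x9f x3=0xd6 x4=0x9f  N=1 Z=0
-- IRQ taken; context saved, return-PC = 4 --

FLAGS = (N=1, Z=0)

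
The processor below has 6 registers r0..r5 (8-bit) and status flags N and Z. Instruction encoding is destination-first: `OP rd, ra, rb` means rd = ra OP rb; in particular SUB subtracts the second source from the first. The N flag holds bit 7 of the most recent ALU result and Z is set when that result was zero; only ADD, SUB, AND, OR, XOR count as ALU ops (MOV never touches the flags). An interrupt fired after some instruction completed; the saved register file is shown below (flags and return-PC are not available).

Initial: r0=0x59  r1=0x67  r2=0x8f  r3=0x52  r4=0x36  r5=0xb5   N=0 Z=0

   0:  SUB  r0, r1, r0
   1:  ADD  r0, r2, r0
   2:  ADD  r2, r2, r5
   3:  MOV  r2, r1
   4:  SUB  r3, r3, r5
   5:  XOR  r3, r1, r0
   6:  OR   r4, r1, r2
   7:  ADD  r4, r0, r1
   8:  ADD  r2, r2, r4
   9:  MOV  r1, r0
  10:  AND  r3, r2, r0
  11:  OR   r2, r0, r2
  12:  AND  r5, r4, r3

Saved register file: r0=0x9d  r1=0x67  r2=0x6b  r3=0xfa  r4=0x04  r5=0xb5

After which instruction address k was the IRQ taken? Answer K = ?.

K = 8

after  0: r0=0x0e r1=0x67 r2=0x8f r3=0x52 r4=0x36 r5=0xb5  N=0 Z=0
after  1: r0=0x9d r1=0x67 r2=0x8f r3=0x52 r4=0x36 r5=0xb5  N=1 Z=0
after  2: r0=0x9d r1=0x67 r2=0x44 r3=0x52 r4=0x36 r5=0xb5  N=0 Z=0
after  3: r0=0x9d r1=0x67 r2=0x67 r3=0x52 r4=0x36 r5=0xb5  N=0 Z=0
after  4: r0=0x9d r1=0x67 r2=0x67 r3=0x9d r4=0x36 r5=0xb5  N=1 Z=0
after  5: r0=0x9d r1=0x67 r2=0x67 r3=0xfa r4=0x36 r5=0xb5  N=1 Z=0
after  6: r0=0x9d r1=0x67 r2=0x67 r3=0xfa r4=0x67 r5=0xb5  N=0 Z=0
after  7: r0=0x9d r1=0x67 r2=0x67 r3=0xfa r4=0x04 r5=0xb5  N=0 Z=0
after  8: r0=0x9d r1=0x67 r2=0x6b r3=0xfa r4=0x04 r5=0xb5  N=0 Z=0
-- IRQ taken; context saved, return-PC = 9 --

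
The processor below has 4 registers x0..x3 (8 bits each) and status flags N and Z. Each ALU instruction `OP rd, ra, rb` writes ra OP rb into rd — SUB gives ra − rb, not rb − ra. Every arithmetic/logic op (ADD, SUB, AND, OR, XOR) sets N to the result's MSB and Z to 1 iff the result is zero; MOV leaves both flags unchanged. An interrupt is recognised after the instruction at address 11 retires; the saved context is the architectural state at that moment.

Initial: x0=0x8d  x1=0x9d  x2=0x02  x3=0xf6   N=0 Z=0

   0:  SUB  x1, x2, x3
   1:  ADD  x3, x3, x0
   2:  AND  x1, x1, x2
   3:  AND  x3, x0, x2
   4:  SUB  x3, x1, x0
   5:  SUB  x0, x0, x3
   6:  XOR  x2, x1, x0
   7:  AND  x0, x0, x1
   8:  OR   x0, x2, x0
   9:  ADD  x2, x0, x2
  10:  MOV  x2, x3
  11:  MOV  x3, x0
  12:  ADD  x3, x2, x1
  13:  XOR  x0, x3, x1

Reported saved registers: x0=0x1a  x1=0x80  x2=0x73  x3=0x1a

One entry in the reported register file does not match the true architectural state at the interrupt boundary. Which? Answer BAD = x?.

after  0: x0=0x8d x1=0x0c x2=0x02 x3=0xf6  N=0 Z=0
after  1: x0=0x8d x1=0x0c x2=0x02 x3=0x83  N=1 Z=0
after  2: x0=0x8d x1=0x00 x2=0x02 x3=0x83  N=0 Z=1
after  3: x0=0x8d x1=0x00 x2=0x02 x3=0x00  N=0 Z=1
after  4: x0=0x8d x1=0x00 x2=0x02 x3=0x73  N=0 Z=0
after  5: x0=0x1a x1=0x00 x2=0x02 x3=0x73  N=0 Z=0
after  6: x0=0x1a x1=0x00 x2=0x1a x3=0x73  N=0 Z=0
after  7: x0=0x00 x1=0x00 x2=0x1a x3=0x73  N=0 Z=1
after  8: x0=0x1a x1=0x00 x2=0x1a x3=0x73  N=0 Z=0
after  9: x0=0x1a x1=0x00 x2=0x34 x3=0x73  N=0 Z=0
after 10: x0=0x1a x1=0x00 x2=0x73 x3=0x73  N=0 Z=0
after 11: x0=0x1a x1=0x00 x2=0x73 x3=0x1a  N=0 Z=0
-- IRQ taken; context saved, return-PC = 12 --
mismatch: x1: reported 0x80 vs actual 0x00

BAD = x1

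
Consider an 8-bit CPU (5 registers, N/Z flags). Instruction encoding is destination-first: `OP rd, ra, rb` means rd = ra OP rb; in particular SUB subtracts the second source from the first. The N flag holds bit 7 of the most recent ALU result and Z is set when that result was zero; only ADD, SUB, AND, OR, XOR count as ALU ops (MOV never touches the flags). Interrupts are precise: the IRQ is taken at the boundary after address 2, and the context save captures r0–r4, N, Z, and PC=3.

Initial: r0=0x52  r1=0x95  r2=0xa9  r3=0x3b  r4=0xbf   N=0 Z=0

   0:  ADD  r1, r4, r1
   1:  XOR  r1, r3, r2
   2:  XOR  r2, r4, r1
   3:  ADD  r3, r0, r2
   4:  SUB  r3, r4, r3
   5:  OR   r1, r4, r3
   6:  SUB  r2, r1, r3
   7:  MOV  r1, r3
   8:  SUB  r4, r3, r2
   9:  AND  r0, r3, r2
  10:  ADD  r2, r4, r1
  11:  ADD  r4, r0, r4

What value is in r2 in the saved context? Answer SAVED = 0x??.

after  0: r0=0x52 r1=0x54 r2=0xa9 r3=0x3b r4=0xbf  N=0 Z=0
after  1: r0=0x52 r1=0x92 r2=0xa9 r3=0x3b r4=0xbf  N=1 Z=0
after  2: r0=0x52 r1=0x92 r2=0x2d r3=0x3b r4=0xbf  N=0 Z=0
-- IRQ taken; context saved, return-PC = 3 --

SAVED = 0x2d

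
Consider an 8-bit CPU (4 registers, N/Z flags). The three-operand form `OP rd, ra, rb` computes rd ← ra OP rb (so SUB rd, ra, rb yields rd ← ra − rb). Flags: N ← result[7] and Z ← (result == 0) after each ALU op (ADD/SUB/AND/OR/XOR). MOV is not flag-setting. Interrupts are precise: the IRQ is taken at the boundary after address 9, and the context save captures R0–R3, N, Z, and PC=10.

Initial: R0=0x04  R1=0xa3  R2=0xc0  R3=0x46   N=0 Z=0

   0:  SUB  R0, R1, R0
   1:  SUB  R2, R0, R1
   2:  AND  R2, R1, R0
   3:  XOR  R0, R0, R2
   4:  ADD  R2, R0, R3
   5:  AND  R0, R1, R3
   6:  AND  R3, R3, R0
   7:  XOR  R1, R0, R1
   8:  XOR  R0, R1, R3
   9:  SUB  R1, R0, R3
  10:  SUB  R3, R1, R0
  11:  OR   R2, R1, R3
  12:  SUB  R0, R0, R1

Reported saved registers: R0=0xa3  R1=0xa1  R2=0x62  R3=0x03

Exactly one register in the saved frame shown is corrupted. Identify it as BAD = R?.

BAD = R3

after  0: R0=0x9f R1=0xa3 R2=0xc0 R3=0x46  N=1 Z=0
after  1: R0=0x9f R1=0xa3 R2=0xfc R3=0x46  N=1 Z=0
after  2: R0=0x9f R1=0xa3 R2=0x83 R3=0x46  N=1 Z=0
after  3: R0=0x1c R1=0xa3 R2=0x83 R3=0x46  N=0 Z=0
after  4: R0=0x1c R1=0xa3 R2=0x62 R3=0x46  N=0 Z=0
after  5: R0=0x02 R1=0xa3 R2=0x62 R3=0x46  N=0 Z=0
after  6: R0=0x02 R1=0xa3 R2=0x62 R3=0x02  N=0 Z=0
after  7: R0=0x02 R1=0xa1 R2=0x62 R3=0x02  N=1 Z=0
after  8: R0=0xa3 R1=0xa1 R2=0x62 R3=0x02  N=1 Z=0
after  9: R0=0xa3 R1=0xa1 R2=0x62 R3=0x02  N=1 Z=0
-- IRQ taken; context saved, return-PC = 10 --
mismatch: R3: reported 0x03 vs actual 0x02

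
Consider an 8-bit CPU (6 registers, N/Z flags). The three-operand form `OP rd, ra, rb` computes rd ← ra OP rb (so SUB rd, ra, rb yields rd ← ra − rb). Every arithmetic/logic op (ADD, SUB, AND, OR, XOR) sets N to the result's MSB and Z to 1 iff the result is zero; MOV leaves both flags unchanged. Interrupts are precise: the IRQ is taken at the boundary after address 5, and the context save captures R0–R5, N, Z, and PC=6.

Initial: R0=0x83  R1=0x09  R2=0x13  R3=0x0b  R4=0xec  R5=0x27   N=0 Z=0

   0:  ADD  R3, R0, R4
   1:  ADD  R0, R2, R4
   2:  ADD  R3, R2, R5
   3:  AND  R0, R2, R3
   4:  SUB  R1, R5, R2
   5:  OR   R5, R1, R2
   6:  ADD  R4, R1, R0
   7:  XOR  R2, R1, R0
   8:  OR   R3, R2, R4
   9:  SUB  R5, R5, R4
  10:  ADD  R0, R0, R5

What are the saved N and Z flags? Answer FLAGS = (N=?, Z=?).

after  0: R0=0x83 R1=0x09 R2=0x13 R3=0x6f R4=0xec R5=0x27  N=0 Z=0
after  1: R0=0xff R1=0x09 R2=0x13 R3=0x6f R4=0xec R5=0x27  N=1 Z=0
after  2: R0=0xff R1=0x09 R2=0x13 R3=0x3a R4=0xec R5=0x27  N=0 Z=0
after  3: R0=0x12 R1=0x09 R2=0x13 R3=0x3a R4=0xec R5=0x27  N=0 Z=0
after  4: R0=0x12 R1=0x14 R2=0x13 R3=0x3a R4=0xec R5=0x27  N=0 Z=0
after  5: R0=0x12 R1=0x14 R2=0x13 R3=0x3a R4=0xec R5=0x17  N=0 Z=0
-- IRQ taken; context saved, return-PC = 6 --

FLAGS = (N=0, Z=0)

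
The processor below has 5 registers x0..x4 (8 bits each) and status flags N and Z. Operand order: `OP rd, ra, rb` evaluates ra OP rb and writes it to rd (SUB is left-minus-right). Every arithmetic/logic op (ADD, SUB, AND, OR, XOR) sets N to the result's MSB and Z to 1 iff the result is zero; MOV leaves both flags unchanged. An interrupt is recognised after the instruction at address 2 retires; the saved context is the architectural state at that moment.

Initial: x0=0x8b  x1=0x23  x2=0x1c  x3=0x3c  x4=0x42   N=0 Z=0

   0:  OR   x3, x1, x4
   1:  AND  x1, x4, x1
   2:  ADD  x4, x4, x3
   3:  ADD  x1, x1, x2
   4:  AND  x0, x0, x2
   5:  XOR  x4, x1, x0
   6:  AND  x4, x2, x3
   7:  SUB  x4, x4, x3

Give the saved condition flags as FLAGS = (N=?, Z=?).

FLAGS = (N=1, Z=0)

after  0: x0=0x8b x1=0x23 x2=0x1c x3=0x63 x4=0x42  N=0 Z=0
after  1: x0=0x8b x1=0x02 x2=0x1c x3=0x63 x4=0x42  N=0 Z=0
after  2: x0=0x8b x1=0x02 x2=0x1c x3=0x63 x4=0xa5  N=1 Z=0
-- IRQ taken; context saved, return-PC = 3 --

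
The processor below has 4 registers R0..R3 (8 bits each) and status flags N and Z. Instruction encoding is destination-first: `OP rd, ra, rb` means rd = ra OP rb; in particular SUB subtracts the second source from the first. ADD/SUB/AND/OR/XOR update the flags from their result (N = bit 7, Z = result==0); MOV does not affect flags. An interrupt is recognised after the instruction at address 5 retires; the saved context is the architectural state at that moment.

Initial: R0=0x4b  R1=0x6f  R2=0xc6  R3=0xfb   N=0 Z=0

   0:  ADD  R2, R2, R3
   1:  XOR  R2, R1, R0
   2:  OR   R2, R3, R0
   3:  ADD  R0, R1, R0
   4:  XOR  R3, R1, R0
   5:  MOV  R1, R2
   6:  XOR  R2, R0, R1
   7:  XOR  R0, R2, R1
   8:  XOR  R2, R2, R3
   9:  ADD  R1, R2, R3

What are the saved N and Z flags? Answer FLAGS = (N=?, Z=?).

FLAGS = (N=1, Z=0)

after  0: R0=0x4b R1=0x6f R2=0xc1 R3=0xfb  N=1 Z=0
after  1: R0=0x4b R1=0x6f R2=0x24 R3=0xfb  N=0 Z=0
after  2: R0=0x4b R1=0x6f R2=0xfb R3=0xfb  N=1 Z=0
after  3: R0=0xba R1=0x6f R2=0xfb R3=0xfb  N=1 Z=0
after  4: R0=0xba R1=0x6f R2=0xfb R3=0xd5  N=1 Z=0
after  5: R0=0xba R1=0xfb R2=0xfb R3=0xd5  N=1 Z=0
-- IRQ taken; context saved, return-PC = 6 --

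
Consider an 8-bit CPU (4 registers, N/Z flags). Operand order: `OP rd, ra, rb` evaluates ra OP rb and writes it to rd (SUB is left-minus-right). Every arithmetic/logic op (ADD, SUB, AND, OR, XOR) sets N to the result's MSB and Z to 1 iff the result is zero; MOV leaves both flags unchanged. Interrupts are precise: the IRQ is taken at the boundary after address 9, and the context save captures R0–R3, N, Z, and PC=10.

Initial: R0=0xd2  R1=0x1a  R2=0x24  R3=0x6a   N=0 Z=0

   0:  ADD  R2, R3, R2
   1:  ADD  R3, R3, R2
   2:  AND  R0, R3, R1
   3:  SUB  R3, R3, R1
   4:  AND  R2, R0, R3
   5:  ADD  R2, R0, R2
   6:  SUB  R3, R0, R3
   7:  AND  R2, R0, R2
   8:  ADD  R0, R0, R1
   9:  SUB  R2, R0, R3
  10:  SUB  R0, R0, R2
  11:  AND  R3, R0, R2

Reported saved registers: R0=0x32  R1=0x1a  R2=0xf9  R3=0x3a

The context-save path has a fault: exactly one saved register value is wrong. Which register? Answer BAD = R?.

after  0: R0=0xd2 R1=0x1a R2=0x8e R3=0x6a  N=1 Z=0
after  1: R0=0xd2 R1=0x1a R2=0x8e R3=0xf8  N=1 Z=0
after  2: R0=0x18 R1=0x1a R2=0x8e R3=0xf8  N=0 Z=0
after  3: R0=0x18 R1=0x1a R2=0x8e R3=0xde  N=1 Z=0
after  4: R0=0x18 R1=0x1a R2=0x18 R3=0xde  N=0 Z=0
after  5: R0=0x18 R1=0x1a R2=0x30 R3=0xde  N=0 Z=0
after  6: R0=0x18 R1=0x1a R2=0x30 R3=0x3a  N=0 Z=0
after  7: R0=0x18 R1=0x1a R2=0x10 R3=0x3a  N=0 Z=0
after  8: R0=0x32 R1=0x1a R2=0x10 R3=0x3a  N=0 Z=0
after  9: R0=0x32 R1=0x1a R2=0xf8 R3=0x3a  N=1 Z=0
-- IRQ taken; context saved, return-PC = 10 --
mismatch: R2: reported 0xf9 vs actual 0xf8

BAD = R2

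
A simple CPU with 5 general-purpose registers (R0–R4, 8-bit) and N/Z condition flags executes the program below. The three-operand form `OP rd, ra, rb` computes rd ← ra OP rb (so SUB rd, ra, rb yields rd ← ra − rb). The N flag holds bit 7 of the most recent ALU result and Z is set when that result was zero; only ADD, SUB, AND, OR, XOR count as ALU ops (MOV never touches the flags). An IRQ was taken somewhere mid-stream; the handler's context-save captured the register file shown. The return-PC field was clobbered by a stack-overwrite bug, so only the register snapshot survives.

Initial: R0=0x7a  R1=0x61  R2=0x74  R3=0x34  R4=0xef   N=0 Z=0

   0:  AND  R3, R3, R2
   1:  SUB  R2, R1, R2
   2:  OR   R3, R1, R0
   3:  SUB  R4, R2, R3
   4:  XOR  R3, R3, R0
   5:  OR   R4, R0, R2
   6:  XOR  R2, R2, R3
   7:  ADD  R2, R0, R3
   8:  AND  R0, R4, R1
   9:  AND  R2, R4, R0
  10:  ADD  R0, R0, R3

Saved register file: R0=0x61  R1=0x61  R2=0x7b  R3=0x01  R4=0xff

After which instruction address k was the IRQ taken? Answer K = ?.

after  0: R0=0x7a R1=0x61 R2=0x74 R3=0x34 R4=0xef  N=0 Z=0
after  1: R0=0x7a R1=0x61 R2=0xed R3=0x34 R4=0xef  N=1 Z=0
after  2: R0=0x7a R1=0x61 R2=0xed R3=0x7b R4=0xef  N=0 Z=0
after  3: R0=0x7a R1=0x61 R2=0xed R3=0x7b R4=0x72  N=0 Z=0
after  4: R0=0x7a R1=0x61 R2=0xed R3=0x01 R4=0x72  N=0 Z=0
after  5: R0=0x7a R1=0x61 R2=0xed R3=0x01 R4=0xff  N=1 Z=0
after  6: R0=0x7a R1=0x61 R2=0xec R3=0x01 R4=0xff  N=1 Z=0
after  7: R0=0x7a R1=0x61 R2=0x7b R3=0x01 R4=0xff  N=0 Z=0
after  8: R0=0x61 R1=0x61 R2=0x7b R3=0x01 R4=0xff  N=0 Z=0
-- IRQ taken; context saved, return-PC = 9 --

K = 8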